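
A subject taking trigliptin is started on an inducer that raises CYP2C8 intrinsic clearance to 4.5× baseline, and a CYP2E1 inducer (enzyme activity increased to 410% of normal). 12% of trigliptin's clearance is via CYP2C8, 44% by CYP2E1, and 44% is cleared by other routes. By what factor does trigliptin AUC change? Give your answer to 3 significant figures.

0.359

The CYP2C8 pathway (12% of clearance) increases to 4.5× activity: 0.12 × 4.5 = 0.54.
The CYP2E1 pathway (44% of clearance) rises to 4.1× activity: 0.44 × 4.1 = 1.804.
Non-CYP routes (44%) are unchanged.
CL_new/CL_old = 0.54 + 1.804 + 0.44 = 2.784.
Because AUC varies inversely with clearance, the combined effect is 1 / 2.784 = 0.359.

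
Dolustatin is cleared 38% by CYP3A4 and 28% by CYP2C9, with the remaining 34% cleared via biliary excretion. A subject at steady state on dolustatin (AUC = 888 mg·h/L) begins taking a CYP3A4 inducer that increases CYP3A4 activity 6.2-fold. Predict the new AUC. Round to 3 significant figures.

298 mg·h/L

The CYP3A4 pathway (38% of clearance) increases to 6.2× activity: 0.38 × 6.2 = 2.356.
CYP2C9 (28%) and the residual 34% are unaffected.
CL_new/CL_old = 2.356 + 0.28 + 0.34 = 2.976.
AUC ∝ 1/CL, so new value = 888 / 2.976 = 298 mg·h/L.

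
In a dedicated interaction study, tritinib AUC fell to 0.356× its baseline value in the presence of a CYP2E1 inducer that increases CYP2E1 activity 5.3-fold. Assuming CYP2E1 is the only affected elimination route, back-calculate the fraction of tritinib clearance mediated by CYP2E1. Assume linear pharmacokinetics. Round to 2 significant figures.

0.42

Write x for the fraction cleared via CYP2E1. The observed AUC change means clearance rose to 1/0.356 = 2.809 of baseline.
Setting x·5.3 + (1 − x) = 2.809 and solving: x = (2.809 − 1)/(5.3 − 1) = 0.42.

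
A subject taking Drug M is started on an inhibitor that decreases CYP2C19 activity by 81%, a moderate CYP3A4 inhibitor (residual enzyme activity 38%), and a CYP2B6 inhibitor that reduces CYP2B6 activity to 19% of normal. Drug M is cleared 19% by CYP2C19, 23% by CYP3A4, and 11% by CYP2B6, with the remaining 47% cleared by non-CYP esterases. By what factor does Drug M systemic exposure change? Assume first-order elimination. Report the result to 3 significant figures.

The CYP2C19 pathway (19% of clearance) is reduced to 0.19× activity: 0.19 × 0.19 = 0.0361.
The CYP3A4 pathway (23% of clearance) falls to 0.38× activity: 0.23 × 0.38 = 0.0874.
The CYP2B6 pathway (11% of clearance) drops to 0.19× activity: 0.11 × 0.19 = 0.0209.
Non-CYP routes (47%) are unchanged.
Relative clearance = 0.0361 + 0.0874 + 0.0209 + 0.47 = 0.6144.
Systemic exposure ∝ 1/CL: fold-change = 1 / 0.6144 = 1.63.

1.63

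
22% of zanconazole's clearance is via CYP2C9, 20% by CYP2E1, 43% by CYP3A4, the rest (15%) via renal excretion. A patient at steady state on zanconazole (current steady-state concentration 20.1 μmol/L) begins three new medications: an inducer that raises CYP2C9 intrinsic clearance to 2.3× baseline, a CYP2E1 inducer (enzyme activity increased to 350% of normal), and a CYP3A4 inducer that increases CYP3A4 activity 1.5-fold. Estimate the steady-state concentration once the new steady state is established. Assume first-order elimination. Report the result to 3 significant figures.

10.0 μmol/L

The CYP2C9 pathway (22% of clearance) increases to 2.3× activity: 0.22 × 2.3 = 0.506.
The CYP2E1 pathway (20% of clearance) rises to 3.5× activity: 0.2 × 3.5 = 0.7.
The CYP3A4 pathway (43% of clearance) rises to 1.5× activity: 0.43 × 1.5 = 0.645.
Non-CYP routes (15%) are unchanged.
CL_new/CL_old = 0.506 + 0.7 + 0.645 + 0.15 = 2.001.
Steady-state concentration ∝ 1/CL: new value = 20.1 / 2.001 = 10.0 μmol/L.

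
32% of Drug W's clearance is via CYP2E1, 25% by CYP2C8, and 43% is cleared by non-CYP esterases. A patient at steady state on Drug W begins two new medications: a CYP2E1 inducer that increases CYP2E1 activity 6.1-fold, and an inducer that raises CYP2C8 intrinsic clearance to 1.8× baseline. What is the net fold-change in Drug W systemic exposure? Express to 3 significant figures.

CYP2E1: 0.32 × 6.1 = 1.952
CYP2C8: 0.25 × 1.8 = 0.45
Other: 0.43 (unchanged)
CL_new/CL_old = 1.952 + 0.45 + 0.43 = 2.832.
Because systemic exposure varies inversely with clearance, the combined effect is 1 / 2.832 = 0.353.

0.353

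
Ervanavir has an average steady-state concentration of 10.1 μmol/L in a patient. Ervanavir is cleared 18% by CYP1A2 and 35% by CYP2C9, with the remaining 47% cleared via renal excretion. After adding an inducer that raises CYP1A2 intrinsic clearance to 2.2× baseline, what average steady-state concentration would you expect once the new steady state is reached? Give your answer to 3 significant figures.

8.31 μmol/L

CYP1A2: 0.18 × 2.2 = 0.396
CYP2C9: 0.35 (unchanged)
Other: 0.47 (unchanged)
New clearance relative to baseline: 0.396 + 0.35 + 0.47 = 1.216.
With dosing unchanged, average steady-state concentration scales as 1/CL: 10.1 / 1.216 = 8.31 μmol/L.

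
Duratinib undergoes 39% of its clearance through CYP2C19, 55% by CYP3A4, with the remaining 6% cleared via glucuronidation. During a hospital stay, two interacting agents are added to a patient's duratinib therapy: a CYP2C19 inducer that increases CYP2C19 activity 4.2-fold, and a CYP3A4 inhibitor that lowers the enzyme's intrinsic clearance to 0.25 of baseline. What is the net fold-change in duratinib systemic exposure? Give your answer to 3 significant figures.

0.545

The CYP2C19 pathway (39% of clearance) increases to 4.2× activity: 0.39 × 4.2 = 1.638.
The CYP3A4 pathway (55% of clearance) drops to 0.25× activity: 0.55 × 0.25 = 0.1375.
Non-CYP routes (6%) are unchanged.
New clearance relative to baseline: 1.638 + 0.1375 + 0.06 = 1.8355.
Systemic exposure ∝ 1/CL: fold-change = 1 / 1.8355 = 0.545.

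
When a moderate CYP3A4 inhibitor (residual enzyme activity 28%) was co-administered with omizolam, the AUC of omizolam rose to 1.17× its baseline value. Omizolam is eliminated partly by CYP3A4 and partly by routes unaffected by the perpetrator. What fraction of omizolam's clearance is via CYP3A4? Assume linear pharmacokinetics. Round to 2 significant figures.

0.20

CL'/CL = 1 / 1.17 = 0.8547
0.28·fm + (1 − fm) = 0.8547
fm = (0.8547 − 1) / (0.28 − 1) = 0.20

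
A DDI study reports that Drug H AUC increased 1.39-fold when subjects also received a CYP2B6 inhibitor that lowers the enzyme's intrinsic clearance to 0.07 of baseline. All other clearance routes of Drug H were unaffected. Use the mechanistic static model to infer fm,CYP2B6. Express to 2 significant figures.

CL'/CL = 1 / 1.39 = 0.7194
0.07·fm + (1 − fm) = 0.7194
fm = (0.7194 − 1) / (0.07 − 1) = 0.30

0.30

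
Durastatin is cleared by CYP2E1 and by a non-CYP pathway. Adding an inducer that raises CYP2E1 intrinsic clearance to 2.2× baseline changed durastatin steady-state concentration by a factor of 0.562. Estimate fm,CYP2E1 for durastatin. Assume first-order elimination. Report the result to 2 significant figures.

Call the CYP2E1 fraction fm. After the interaction, CL_new/CL_old = fm × 2.2 + (1 − fm).
Steady-state concentration ratio = 1 / (new CL fraction), so new CL fraction = 1 / 0.562 = 1.779.
fm × 2.2 + 1 − fm = 1.779  ⇒  fm × (2.2 − 1) = 0.7794  ⇒  fm = 0.65.

0.65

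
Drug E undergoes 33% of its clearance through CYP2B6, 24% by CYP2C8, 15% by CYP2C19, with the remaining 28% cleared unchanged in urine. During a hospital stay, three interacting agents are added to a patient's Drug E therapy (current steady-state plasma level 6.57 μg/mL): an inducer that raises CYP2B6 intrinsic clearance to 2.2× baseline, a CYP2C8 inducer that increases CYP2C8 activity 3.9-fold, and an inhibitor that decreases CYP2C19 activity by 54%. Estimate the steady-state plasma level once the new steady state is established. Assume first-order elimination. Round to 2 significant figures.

3.3 μg/mL

CYP2B6: 0.33 × 2.2 = 0.726
CYP2C8: 0.24 × 3.9 = 0.936
CYP2C19: 0.15 × 0.46 = 0.069
Other: 0.28 (unchanged)
New clearance relative to baseline: 0.726 + 0.936 + 0.069 + 0.28 = 2.011.
New steady-state plasma level = 6.57 / 2.011 = 3.3 μg/mL (concentration scales inversely with clearance).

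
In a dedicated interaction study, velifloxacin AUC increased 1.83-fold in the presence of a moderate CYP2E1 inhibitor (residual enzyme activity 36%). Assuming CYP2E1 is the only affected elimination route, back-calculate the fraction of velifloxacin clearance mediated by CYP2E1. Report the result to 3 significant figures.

Call the CYP2E1 fraction fm. After the interaction, CL_new/CL_old = fm × 0.36 + (1 − fm).
AUC ratio = 1 / (new CL fraction), so new CL fraction = 1 / 1.83 = 0.5464.
fm × 0.36 + 1 − fm = 0.5464  ⇒  fm × (0.36 − 1) = −0.4536  ⇒  fm = 0.709.

0.709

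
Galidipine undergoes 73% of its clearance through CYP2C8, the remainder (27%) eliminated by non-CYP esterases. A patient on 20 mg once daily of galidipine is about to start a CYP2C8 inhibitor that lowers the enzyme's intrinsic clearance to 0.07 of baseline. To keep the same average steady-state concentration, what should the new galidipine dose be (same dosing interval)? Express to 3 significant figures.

The CYP2C8 pathway (73% of clearance) falls to 0.07× activity: 0.73 × 0.07 = 0.0511.
Non-CYP routes (27%) are unchanged.
CL_new/CL_old = 0.0511 + 0.27 = 0.3211.
To maintain the same steady-state level, dose must scale with clearance: new dose = 20 × 0.3211 = 6.42 mg.

6.42 mg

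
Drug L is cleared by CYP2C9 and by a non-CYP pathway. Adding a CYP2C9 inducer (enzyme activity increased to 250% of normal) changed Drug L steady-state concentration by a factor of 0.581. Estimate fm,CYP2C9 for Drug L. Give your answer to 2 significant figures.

Write x for the fraction cleared via CYP2C9. The observed steady-state concentration change means clearance rose to 1/0.581 = 1.721 of baseline.
Setting x·2.5 + (1 − x) = 1.721 and solving: x = (1.721 − 1)/(2.5 − 1) = 0.48.

0.48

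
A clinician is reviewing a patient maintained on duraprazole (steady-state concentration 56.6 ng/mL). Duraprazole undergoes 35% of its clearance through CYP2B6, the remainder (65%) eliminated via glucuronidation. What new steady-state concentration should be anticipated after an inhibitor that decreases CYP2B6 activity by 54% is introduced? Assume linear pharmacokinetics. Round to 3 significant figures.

69.8 ng/mL

CYP2B6: 0.35 × 0.46 = 0.161
Other: 0.65 (unchanged)
New clearance relative to baseline: 0.161 + 0.65 = 0.811.
New steady-state concentration = baseline ÷ relative clearance = 56.6 / 0.811 = 69.8 ng/mL.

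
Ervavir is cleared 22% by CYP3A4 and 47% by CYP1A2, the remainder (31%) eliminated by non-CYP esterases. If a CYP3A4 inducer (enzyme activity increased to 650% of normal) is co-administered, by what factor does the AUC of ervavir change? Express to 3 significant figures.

0.452

CYP3A4: 0.22 × 6.5 = 1.43
CYP1A2: 0.47 (unchanged)
Other: 0.31 (unchanged)
CL_new/CL_old = 1.43 + 0.47 + 0.31 = 2.21.
AUC is inversely proportional to clearance, so the fold-change is 1 / 2.21 = 0.452.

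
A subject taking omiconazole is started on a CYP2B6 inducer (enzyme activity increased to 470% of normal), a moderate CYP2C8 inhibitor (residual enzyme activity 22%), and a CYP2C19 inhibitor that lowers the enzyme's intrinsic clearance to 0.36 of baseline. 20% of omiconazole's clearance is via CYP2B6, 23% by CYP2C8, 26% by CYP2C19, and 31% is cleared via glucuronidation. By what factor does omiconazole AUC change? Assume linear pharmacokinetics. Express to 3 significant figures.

CYP2B6: 0.2 × 4.7 = 0.94
CYP2C8: 0.23 × 0.22 = 0.0506
CYP2C19: 0.26 × 0.36 = 0.0936
Other: 0.31 (unchanged)
New clearance relative to baseline: 0.94 + 0.0506 + 0.0936 + 0.31 = 1.3942.
Net AUC ratio = 1 / 1.3942 = 0.717.

0.717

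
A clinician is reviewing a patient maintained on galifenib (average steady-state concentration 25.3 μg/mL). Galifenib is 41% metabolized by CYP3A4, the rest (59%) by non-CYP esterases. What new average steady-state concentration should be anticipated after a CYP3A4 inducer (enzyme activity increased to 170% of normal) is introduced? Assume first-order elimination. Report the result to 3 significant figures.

19.7 μg/mL

The CYP3A4 pathway (41% of clearance) is boosted to 1.7× activity: 0.41 × 1.7 = 0.697.
Non-CYP routes (59%) are unchanged.
New clearance relative to baseline: 0.697 + 0.59 = 1.287.
Average steady-state concentration ∝ 1/CL, so new value = 25.3 / 1.287 = 19.7 μg/mL.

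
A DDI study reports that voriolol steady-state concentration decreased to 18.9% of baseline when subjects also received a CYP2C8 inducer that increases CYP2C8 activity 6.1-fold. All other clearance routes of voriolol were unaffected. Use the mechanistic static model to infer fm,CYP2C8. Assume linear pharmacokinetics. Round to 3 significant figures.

0.841

CL'/CL = 1 / 0.189 = 5.291
6.1·fm + (1 − fm) = 5.291
fm = (5.291 − 1) / (6.1 − 1) = 0.841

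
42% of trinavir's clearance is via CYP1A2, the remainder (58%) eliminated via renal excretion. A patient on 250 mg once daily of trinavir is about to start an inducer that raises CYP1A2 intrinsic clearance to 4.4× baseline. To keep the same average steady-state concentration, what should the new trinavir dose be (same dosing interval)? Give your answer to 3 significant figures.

The CYP1A2 pathway (42% of clearance) is boosted to 4.4× activity: 0.42 × 4.4 = 1.848.
Non-CYP routes (58%) are unchanged.
Relative clearance = 1.848 + 0.58 = 2.428.
To maintain the same steady-state level, dose must scale with clearance: new dose = 250 × 2.428 = 607 mg.

607 mg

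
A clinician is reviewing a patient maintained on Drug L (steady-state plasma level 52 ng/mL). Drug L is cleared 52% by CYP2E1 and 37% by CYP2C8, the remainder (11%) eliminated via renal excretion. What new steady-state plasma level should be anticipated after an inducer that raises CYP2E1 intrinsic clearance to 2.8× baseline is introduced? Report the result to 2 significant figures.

The CYP2E1 pathway (52% of clearance) rises to 2.8× activity: 0.52 × 2.8 = 1.456.
CYP2C8 (37%) and the residual 11% are unaffected.
Relative clearance = 1.456 + 0.37 + 0.11 = 1.936.
With dosing unchanged, steady-state plasma level scales as 1/CL: 52 / 1.936 = 27 ng/mL.

27 ng/mL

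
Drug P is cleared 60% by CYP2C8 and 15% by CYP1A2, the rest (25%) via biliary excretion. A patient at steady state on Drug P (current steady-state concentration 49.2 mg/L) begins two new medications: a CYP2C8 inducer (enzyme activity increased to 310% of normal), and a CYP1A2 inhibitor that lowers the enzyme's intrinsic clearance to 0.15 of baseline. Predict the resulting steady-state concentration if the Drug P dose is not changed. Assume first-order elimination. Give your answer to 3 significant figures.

23.1 mg/L

CYP2C8: 0.6 × 3.1 = 1.86
CYP1A2: 0.15 × 0.15 = 0.0225
Other: 0.25 (unchanged)
New clearance relative to baseline: 1.86 + 0.0225 + 0.25 = 2.1325.
Dividing the baseline by the relative clearance: 49.2 / 2.1325 = 23.1 mg/L.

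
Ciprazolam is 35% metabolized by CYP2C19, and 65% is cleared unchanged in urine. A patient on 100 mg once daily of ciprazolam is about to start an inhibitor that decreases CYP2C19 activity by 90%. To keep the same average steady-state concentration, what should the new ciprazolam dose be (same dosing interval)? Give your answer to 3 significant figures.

68.5 mg

CYP2C19: 0.35 × 0.1 = 0.035
Other: 0.65 (unchanged)
CL_new/CL_old = 0.035 + 0.65 = 0.685.
To maintain the same steady-state level, dose must scale with clearance: new dose = 100 × 0.685 = 68.5 mg.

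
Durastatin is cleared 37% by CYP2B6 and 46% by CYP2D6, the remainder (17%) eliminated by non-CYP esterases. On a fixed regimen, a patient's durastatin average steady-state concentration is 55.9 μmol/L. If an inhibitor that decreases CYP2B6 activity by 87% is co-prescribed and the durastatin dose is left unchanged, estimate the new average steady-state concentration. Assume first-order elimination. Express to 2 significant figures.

82 μmol/L

CYP2B6: 0.37 × 0.13 = 0.0481
CYP2D6: 0.46 (unchanged)
Other: 0.17 (unchanged)
CL_new/CL_old = 0.0481 + 0.46 + 0.17 = 0.6781.
Average steady-state concentration ∝ 1/CL, so new value = 55.9 / 0.6781 = 82 μmol/L.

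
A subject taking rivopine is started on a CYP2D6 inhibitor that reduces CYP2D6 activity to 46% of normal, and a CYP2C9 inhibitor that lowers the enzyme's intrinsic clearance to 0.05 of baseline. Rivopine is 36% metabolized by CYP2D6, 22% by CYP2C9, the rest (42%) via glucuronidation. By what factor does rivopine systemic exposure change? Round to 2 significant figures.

CYP2D6: 0.36 × 0.46 = 0.1656
CYP2C9: 0.22 × 0.05 = 0.011
Other: 0.42 (unchanged)
Relative clearance = 0.1656 + 0.011 + 0.42 = 0.5966.
Systemic exposure ∝ 1/CL: fold-change = 1 / 0.5966 = 1.7.

1.7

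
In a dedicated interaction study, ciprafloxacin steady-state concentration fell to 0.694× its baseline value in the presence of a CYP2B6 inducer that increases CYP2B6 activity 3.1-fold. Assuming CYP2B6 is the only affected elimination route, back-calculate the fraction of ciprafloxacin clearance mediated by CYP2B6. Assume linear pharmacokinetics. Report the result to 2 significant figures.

Let x = fm,CYP2B6. Because steady-state concentration ∝ 1/CL, relative clearance rose to 1/0.694 = 1.441.
Setting x·3.1 + (1 − x) = 1.441 and solving: x = (1.441 − 1)/(3.1 − 1) = 0.21.

0.21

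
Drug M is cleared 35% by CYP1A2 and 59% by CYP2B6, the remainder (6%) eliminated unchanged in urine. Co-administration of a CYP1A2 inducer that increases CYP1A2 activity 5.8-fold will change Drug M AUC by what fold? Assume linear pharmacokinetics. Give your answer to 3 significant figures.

The CYP1A2 pathway (35% of clearance) increases to 5.8× activity: 0.35 × 5.8 = 2.03.
CYP2B6 (59%) and the residual 6% are unaffected.
Relative clearance = 2.03 + 0.59 + 0.06 = 2.68.
Since AUC ∝ 1/CL, the ratio is 1 / 2.68 = 0.373.

0.373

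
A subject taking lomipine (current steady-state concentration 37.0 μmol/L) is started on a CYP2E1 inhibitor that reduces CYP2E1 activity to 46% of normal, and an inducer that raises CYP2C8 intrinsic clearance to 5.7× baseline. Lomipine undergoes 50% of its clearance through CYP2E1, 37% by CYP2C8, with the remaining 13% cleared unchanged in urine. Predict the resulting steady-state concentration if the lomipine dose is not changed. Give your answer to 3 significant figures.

15.0 μmol/L

The CYP2E1 pathway (50% of clearance) is reduced to 0.46× activity: 0.5 × 0.46 = 0.23.
The CYP2C8 pathway (37% of clearance) is boosted to 5.7× activity: 0.37 × 5.7 = 2.109.
The remaining 13% of clearance is unaffected.
Relative clearance = 0.23 + 2.109 + 0.13 = 2.469.
Dividing the baseline by the relative clearance: 37.0 / 2.469 = 15.0 μmol/L.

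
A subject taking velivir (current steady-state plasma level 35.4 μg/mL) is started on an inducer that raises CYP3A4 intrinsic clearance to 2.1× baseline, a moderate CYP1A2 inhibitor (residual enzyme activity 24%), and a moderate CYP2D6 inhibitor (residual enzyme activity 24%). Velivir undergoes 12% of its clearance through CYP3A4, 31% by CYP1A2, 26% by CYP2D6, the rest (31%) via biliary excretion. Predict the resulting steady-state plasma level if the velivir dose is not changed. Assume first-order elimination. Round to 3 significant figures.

50.7 μg/mL

CYP3A4: 0.12 × 2.1 = 0.252
CYP1A2: 0.31 × 0.24 = 0.0744
CYP2D6: 0.26 × 0.24 = 0.0624
Other: 0.31 (unchanged)
Relative clearance = 0.252 + 0.0744 + 0.0624 + 0.31 = 0.6988.
Dividing the baseline by the relative clearance: 35.4 / 0.6988 = 50.7 μg/mL.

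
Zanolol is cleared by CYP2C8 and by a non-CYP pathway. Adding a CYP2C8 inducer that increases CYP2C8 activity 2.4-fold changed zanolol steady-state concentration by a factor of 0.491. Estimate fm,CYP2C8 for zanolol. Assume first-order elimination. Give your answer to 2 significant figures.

0.74

Let fm be the CYP2C8 fraction. New clearance relative to baseline = fm × 2.4 + (1 − fm).
Steady-state concentration ratio = 1 / (new CL fraction), so new CL fraction = 1 / 0.491 = 2.037.
fm × 2.4 + 1 − fm = 2.037  ⇒  fm × (2.4 − 1) = 1.037  ⇒  fm = 0.74.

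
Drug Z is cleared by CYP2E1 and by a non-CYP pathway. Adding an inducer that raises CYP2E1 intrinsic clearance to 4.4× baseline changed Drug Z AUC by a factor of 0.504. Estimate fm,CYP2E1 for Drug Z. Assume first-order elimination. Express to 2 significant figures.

Call the CYP2E1 fraction fm. After the interaction, CL_new/CL_old = fm × 4.4 + (1 − fm).
AUC ratio = 1 / (new CL fraction), so new CL fraction = 1 / 0.504 = 1.984.
fm × 4.4 + 1 − fm = 1.984  ⇒  fm × (4.4 − 1) = 0.9841  ⇒  fm = 0.29.

0.29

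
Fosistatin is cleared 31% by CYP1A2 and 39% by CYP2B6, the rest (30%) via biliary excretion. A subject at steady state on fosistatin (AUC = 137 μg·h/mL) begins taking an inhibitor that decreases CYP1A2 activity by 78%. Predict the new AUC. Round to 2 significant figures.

CYP1A2: 0.31 × 0.22 = 0.0682
CYP2B6: 0.39 (unchanged)
Other: 0.3 (unchanged)
New clearance relative to baseline: 0.0682 + 0.39 + 0.3 = 0.7582.
AUC ∝ 1/CL, so new value = 137 / 0.7582 = 1.8 × 10² μg·h/mL.

1.8 × 10² μg·h/mL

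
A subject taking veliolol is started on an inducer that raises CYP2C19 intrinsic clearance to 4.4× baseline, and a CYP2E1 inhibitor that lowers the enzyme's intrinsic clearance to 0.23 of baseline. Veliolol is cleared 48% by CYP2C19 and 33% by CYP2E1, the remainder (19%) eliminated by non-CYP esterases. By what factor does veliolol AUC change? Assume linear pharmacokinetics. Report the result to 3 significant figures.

0.421

The CYP2C19 pathway (48% of clearance) is boosted to 4.4× activity: 0.48 × 4.4 = 2.112.
The CYP2E1 pathway (33% of clearance) drops to 0.23× activity: 0.33 × 0.23 = 0.0759.
The remaining 19% of clearance is unaffected.
Relative clearance = 2.112 + 0.0759 + 0.19 = 2.3779.
Net AUC ratio = 1 / 2.3779 = 0.421.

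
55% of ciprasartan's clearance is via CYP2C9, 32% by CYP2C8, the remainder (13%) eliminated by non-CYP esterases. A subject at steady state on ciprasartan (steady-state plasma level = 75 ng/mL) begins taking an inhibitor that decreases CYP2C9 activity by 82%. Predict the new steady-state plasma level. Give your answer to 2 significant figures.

The CYP2C9 pathway (55% of clearance) drops to 0.18× activity: 0.55 × 0.18 = 0.099.
CYP2C8 (32%) and the residual 13% are unaffected.
CL_new/CL_old = 0.099 + 0.32 + 0.13 = 0.549.
Steady-state plasma level ∝ 1/CL, so new value = 75 / 0.549 = 1.4 × 10² ng/mL.

1.4 × 10² ng/mL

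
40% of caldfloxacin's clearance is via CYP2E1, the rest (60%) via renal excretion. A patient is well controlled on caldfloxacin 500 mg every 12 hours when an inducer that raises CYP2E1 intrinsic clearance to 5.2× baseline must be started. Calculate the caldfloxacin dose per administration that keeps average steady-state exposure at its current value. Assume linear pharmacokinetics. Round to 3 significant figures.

1.34 × 10³ mg

The CYP2E1 pathway (40% of clearance) rises to 5.2× activity: 0.4 × 5.2 = 2.08.
The remaining 60% of clearance is unaffected.
Relative clearance = 2.08 + 0.6 = 2.68.
Exposure is unchanged when dose changes in proportion to clearance. New dose = 500 mg × 2.68 = 1.34 × 10³ mg.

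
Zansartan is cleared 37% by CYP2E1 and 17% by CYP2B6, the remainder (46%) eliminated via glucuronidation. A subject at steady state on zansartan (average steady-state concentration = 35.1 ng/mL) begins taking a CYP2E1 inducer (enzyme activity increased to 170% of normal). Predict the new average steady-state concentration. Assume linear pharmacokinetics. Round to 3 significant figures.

27.9 ng/mL

The CYP2E1 pathway (37% of clearance) rises to 1.7× activity: 0.37 × 1.7 = 0.629.
CYP2B6 (17%) and the residual 46% are unaffected.
CL_new/CL_old = 0.629 + 0.17 + 0.46 = 1.259.
Average steady-state concentration ∝ 1/CL, so new value = 35.1 / 1.259 = 27.9 ng/mL.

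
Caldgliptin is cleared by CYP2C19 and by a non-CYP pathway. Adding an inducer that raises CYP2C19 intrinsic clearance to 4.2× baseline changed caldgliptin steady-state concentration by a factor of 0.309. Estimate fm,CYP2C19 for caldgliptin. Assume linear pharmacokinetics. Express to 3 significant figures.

Call the CYP2C19 fraction fm. After the interaction, CL_new/CL_old = fm × 4.2 + (1 − fm).
Steady-state concentration ratio = 1 / (new CL fraction), so new CL fraction = 1 / 0.309 = 3.236.
fm × 4.2 + 1 − fm = 3.236  ⇒  fm × (4.2 − 1) = 2.236  ⇒  fm = 0.699.

0.699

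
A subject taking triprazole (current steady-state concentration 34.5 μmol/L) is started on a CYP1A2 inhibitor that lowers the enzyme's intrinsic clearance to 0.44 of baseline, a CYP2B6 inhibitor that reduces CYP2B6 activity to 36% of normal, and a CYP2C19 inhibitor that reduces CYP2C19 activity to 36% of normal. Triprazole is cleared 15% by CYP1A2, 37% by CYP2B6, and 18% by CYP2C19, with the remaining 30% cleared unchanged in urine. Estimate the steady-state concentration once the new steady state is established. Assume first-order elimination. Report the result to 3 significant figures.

61.2 μmol/L

The CYP1A2 pathway (15% of clearance) drops to 0.44× activity: 0.15 × 0.44 = 0.066.
The CYP2B6 pathway (37% of clearance) drops to 0.36× activity: 0.37 × 0.36 = 0.1332.
The CYP2C19 pathway (18% of clearance) is reduced to 0.36× activity: 0.18 × 0.36 = 0.0648.
The remaining 30% of clearance is unaffected.
New clearance relative to baseline: 0.066 + 0.1332 + 0.0648 + 0.3 = 0.564.
Dividing the baseline by the relative clearance: 34.5 / 0.564 = 61.2 μmol/L.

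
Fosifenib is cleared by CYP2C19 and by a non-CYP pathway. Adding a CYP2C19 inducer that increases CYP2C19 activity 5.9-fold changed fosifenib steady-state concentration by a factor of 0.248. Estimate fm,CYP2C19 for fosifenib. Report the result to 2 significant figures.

Write x for the fraction cleared via CYP2C19. The observed steady-state concentration change means clearance rose to 1/0.248 = 4.032 of baseline.
Setting x·5.9 + (1 − x) = 4.032 and solving: x = (4.032 − 1)/(5.9 − 1) = 0.62.

0.62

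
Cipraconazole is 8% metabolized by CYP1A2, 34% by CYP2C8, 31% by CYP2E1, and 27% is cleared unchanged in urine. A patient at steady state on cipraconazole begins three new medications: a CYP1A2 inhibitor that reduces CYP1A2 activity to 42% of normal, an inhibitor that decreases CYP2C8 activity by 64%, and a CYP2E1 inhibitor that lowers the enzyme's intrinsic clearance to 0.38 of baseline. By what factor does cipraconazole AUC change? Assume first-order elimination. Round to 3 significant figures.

1.84

The CYP1A2 pathway (8% of clearance) is reduced to 0.42× activity: 0.08 × 0.42 = 0.0336.
The CYP2C8 pathway (34% of clearance) is reduced to 0.36× activity: 0.34 × 0.36 = 0.1224.
The CYP2E1 pathway (31% of clearance) falls to 0.38× activity: 0.31 × 0.38 = 0.1178.
Non-CYP routes (27%) are unchanged.
CL_new/CL_old = 0.0336 + 0.1224 + 0.1178 + 0.27 = 0.5438.
Because AUC varies inversely with clearance, the combined effect is 1 / 0.5438 = 1.84.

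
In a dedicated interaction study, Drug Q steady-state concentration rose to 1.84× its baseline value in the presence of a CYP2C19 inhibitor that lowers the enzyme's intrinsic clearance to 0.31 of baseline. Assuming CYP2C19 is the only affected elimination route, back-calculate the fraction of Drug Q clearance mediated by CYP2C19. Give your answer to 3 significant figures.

0.662

Call the CYP2C19 fraction fm. After the interaction, CL_new/CL_old = fm × 0.31 + (1 − fm).
Steady-state concentration ratio = 1 / (new CL fraction), so new CL fraction = 1 / 1.84 = 0.5435.
fm × 0.31 + 1 − fm = 0.5435  ⇒  fm × (0.31 − 1) = −0.4565  ⇒  fm = 0.662.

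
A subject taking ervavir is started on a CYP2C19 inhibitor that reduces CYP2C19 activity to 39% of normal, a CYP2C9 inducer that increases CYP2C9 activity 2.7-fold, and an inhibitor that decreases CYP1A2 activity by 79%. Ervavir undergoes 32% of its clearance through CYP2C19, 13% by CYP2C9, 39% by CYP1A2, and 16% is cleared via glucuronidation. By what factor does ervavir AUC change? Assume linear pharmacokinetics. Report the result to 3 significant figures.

1.39

The CYP2C19 pathway (32% of clearance) falls to 0.39× activity: 0.32 × 0.39 = 0.1248.
The CYP2C9 pathway (13% of clearance) increases to 2.7× activity: 0.13 × 2.7 = 0.351.
The CYP1A2 pathway (39% of clearance) drops to 0.21× activity: 0.39 × 0.21 = 0.0819.
Non-CYP routes (16%) are unchanged.
Relative clearance = 0.1248 + 0.351 + 0.0819 + 0.16 = 0.7177.
Net AUC ratio = 1 / 0.7177 = 1.39.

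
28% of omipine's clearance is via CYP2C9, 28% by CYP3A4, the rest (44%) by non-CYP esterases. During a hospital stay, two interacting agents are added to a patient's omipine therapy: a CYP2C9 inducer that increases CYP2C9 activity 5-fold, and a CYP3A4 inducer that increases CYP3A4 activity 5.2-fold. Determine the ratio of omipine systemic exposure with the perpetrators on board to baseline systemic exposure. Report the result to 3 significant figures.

0.303

The CYP2C9 pathway (28% of clearance) is boosted to 5× activity: 0.28 × 5 = 1.4.
The CYP3A4 pathway (28% of clearance) rises to 5.2× activity: 0.28 × 5.2 = 1.456.
The remaining 44% of clearance is unaffected.
New clearance relative to baseline: 1.4 + 1.456 + 0.44 = 3.296.
Net systemic exposure ratio = 1 / 3.296 = 0.303.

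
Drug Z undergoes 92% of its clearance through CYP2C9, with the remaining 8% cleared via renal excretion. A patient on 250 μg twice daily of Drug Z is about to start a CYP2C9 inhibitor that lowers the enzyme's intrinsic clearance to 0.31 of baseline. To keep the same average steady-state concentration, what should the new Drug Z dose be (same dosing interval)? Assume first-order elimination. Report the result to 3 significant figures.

91.3 μg

CYP2C9: 0.92 × 0.31 = 0.2852
Other: 0.08 (unchanged)
CL_new/CL_old = 0.2852 + 0.08 = 0.3652.
Exposure is unchanged when dose changes in proportion to clearance. New dose = 250 μg × 0.3652 = 91.3 μg.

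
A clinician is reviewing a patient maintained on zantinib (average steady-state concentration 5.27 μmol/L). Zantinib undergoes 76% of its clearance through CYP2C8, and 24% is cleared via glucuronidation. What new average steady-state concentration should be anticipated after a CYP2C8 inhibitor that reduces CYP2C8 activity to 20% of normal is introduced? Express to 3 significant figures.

The CYP2C8 pathway (76% of clearance) falls to 0.2× activity: 0.76 × 0.2 = 0.152.
Non-CYP routes (24%) are unchanged.
New clearance relative to baseline: 0.152 + 0.24 = 0.392.
New average steady-state concentration = baseline ÷ relative clearance = 5.27 / 0.392 = 13.4 μmol/L.

13.4 μmol/L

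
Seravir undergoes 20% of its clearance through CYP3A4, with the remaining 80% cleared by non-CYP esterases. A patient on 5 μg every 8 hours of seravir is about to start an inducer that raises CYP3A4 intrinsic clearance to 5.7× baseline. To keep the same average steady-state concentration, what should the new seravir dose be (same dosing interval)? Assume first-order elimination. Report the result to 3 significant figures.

The CYP3A4 pathway (20% of clearance) is boosted to 5.7× activity: 0.2 × 5.7 = 1.14.
Non-CYP routes (80%) are unchanged.
Relative clearance = 1.14 + 0.8 = 1.94.
To maintain the same steady-state level, dose must scale with clearance: new dose = 5 × 1.94 = 9.70 μg.

9.70 μg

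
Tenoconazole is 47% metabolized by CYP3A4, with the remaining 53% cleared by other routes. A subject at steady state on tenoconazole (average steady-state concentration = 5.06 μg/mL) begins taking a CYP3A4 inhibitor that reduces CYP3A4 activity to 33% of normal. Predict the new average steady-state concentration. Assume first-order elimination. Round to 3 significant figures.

7.39 μg/mL

The CYP3A4 pathway (47% of clearance) is reduced to 0.33× activity: 0.47 × 0.33 = 0.1551.
The remaining 53% of clearance is unaffected.
CL_new/CL_old = 0.1551 + 0.53 = 0.6851.
Average steady-state concentration ∝ 1/CL, so new value = 5.06 / 0.6851 = 7.39 μg/mL.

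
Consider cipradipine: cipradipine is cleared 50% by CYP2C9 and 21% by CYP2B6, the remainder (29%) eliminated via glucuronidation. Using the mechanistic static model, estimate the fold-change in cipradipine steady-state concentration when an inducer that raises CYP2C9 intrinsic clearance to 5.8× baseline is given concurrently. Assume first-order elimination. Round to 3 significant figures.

0.294

The CYP2C9 pathway (50% of clearance) increases to 5.8× activity: 0.5 × 5.8 = 2.9.
CYP2B6 (21%) and the residual 29% are unaffected.
CL_new/CL_old = 2.9 + 0.21 + 0.29 = 3.4.
Since steady-state concentration ∝ 1/CL, the ratio is 1 / 3.4 = 0.294.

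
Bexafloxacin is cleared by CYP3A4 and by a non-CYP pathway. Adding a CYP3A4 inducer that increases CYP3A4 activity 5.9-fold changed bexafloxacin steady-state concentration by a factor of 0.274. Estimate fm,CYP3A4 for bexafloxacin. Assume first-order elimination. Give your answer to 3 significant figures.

0.541

Let fm be the CYP3A4 fraction. New clearance relative to baseline = fm × 5.9 + (1 − fm).
Steady-state concentration ratio = 1 / (new CL fraction), so new CL fraction = 1 / 0.274 = 3.65.
fm × 5.9 + 1 − fm = 3.65  ⇒  fm × (5.9 − 1) = 2.65  ⇒  fm = 0.541.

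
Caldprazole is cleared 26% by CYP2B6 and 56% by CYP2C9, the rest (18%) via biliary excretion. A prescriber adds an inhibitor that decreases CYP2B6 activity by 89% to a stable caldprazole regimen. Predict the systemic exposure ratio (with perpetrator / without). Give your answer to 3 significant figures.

1.30

The CYP2B6 pathway (26% of clearance) drops to 0.11× activity: 0.26 × 0.11 = 0.0286.
CYP2C9 (56%) and the residual 18% are unaffected.
New clearance relative to baseline: 0.0286 + 0.56 + 0.18 = 0.7686.
Since systemic exposure ∝ 1/CL, the ratio is 1 / 0.7686 = 1.30.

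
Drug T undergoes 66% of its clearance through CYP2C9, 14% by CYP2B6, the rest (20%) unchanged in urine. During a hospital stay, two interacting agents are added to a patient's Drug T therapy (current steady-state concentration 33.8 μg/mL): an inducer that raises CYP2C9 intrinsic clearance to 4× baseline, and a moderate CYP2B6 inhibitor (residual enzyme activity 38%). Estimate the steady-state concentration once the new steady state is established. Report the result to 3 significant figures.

11.7 μg/mL

CYP2C9: 0.66 × 4 = 2.64
CYP2B6: 0.14 × 0.38 = 0.0532
Other: 0.2 (unchanged)
Relative clearance = 2.64 + 0.0532 + 0.2 = 2.8932.
Dividing the baseline by the relative clearance: 33.8 / 2.8932 = 11.7 μg/mL.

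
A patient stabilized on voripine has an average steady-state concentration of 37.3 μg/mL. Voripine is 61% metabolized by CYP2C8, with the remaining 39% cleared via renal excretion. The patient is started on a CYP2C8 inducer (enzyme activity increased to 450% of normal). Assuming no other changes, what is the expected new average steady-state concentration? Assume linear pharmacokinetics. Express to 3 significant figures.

11.9 μg/mL

The CYP2C8 pathway (61% of clearance) rises to 4.5× activity: 0.61 × 4.5 = 2.745.
Non-CYP routes (39%) are unchanged.
Relative clearance = 2.745 + 0.39 = 3.135.
New average steady-state concentration = baseline ÷ relative clearance = 37.3 / 3.135 = 11.9 μg/mL.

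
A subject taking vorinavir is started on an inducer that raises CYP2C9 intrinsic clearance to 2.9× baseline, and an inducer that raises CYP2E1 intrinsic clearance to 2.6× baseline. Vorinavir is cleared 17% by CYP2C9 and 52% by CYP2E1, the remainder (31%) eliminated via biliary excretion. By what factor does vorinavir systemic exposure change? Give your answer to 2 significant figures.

The CYP2C9 pathway (17% of clearance) is boosted to 2.9× activity: 0.17 × 2.9 = 0.493.
The CYP2E1 pathway (52% of clearance) is boosted to 2.6× activity: 0.52 × 2.6 = 1.352.
The remaining 31% of clearance is unaffected.
Relative clearance = 0.493 + 1.352 + 0.31 = 2.155.
Systemic exposure ∝ 1/CL: fold-change = 1 / 2.155 = 0.46.

0.46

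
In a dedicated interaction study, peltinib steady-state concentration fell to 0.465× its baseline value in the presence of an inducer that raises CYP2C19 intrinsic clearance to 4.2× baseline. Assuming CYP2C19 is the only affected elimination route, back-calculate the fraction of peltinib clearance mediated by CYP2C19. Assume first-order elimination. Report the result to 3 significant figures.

Let x = fm,CYP2C19. Because steady-state concentration ∝ 1/CL, relative clearance rose to 1/0.465 = 2.151.
Only the CYP2C19 route changed, so 2.151 = x·4.2 + (1 − x), giving x = 0.360.

0.360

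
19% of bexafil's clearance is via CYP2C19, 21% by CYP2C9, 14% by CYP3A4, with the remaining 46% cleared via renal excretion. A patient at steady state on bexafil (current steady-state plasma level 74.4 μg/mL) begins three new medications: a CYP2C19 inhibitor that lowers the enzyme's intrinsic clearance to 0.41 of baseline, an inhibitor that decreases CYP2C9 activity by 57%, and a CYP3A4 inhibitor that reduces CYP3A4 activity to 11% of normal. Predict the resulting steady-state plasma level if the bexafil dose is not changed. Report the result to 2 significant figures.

The CYP2C19 pathway (19% of clearance) is reduced to 0.41× activity: 0.19 × 0.41 = 0.0779.
The CYP2C9 pathway (21% of clearance) falls to 0.43× activity: 0.21 × 0.43 = 0.0903.
The CYP3A4 pathway (14% of clearance) drops to 0.11× activity: 0.14 × 0.11 = 0.0154.
The remaining 46% of clearance is unaffected.
CL_new/CL_old = 0.0779 + 0.0903 + 0.0154 + 0.46 = 0.6436.
Steady-state plasma level ∝ 1/CL: new value = 74.4 / 0.6436 = 1.2 × 10² μg/mL.

1.2 × 10² μg/mL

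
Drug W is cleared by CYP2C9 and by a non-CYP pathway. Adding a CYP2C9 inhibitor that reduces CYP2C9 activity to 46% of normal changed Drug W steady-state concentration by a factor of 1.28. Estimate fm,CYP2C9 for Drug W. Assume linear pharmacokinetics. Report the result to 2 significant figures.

0.41

Let fm be the CYP2C9 fraction. New clearance relative to baseline = fm × 0.46 + (1 − fm).
Steady-state concentration ratio = 1 / (new CL fraction), so new CL fraction = 1 / 1.28 = 0.7812.
fm × 0.46 + 1 − fm = 0.7812  ⇒  fm × (0.46 − 1) = −0.2188  ⇒  fm = 0.41.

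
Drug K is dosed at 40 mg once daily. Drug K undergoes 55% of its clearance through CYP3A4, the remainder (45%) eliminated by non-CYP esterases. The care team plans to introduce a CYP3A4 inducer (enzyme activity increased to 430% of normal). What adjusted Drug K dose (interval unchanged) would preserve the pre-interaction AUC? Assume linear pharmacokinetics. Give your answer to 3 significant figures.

113 mg

The CYP3A4 pathway (55% of clearance) increases to 4.3× activity: 0.55 × 4.3 = 2.365.
Non-CYP routes (45%) are unchanged.
Relative clearance = 2.365 + 0.45 = 2.815.
Exposure is unchanged when dose changes in proportion to clearance. New dose = 40 mg × 2.815 = 113 mg.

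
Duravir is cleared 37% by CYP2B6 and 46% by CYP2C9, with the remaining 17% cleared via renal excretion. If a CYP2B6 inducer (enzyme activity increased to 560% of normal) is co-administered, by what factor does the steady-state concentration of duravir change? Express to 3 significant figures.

0.370

CYP2B6: 0.37 × 5.6 = 2.072
CYP2C9: 0.46 (unchanged)
Other: 0.17 (unchanged)
New clearance relative to baseline: 2.072 + 0.46 + 0.17 = 2.702.
Steady-state concentration ratio = CL_old/CL_new = 1 / 2.702 = 0.370.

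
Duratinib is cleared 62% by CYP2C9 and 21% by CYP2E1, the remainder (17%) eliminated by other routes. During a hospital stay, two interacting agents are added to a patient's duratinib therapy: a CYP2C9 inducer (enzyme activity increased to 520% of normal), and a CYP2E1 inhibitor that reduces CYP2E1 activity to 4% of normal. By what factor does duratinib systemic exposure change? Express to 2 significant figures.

The CYP2C9 pathway (62% of clearance) is boosted to 5.2× activity: 0.62 × 5.2 = 3.224.
The CYP2E1 pathway (21% of clearance) falls to 0.04× activity: 0.21 × 0.04 = 0.0084.
The remaining 17% of clearance is unaffected.
Relative clearance = 3.224 + 0.0084 + 0.17 = 3.4024.
Net systemic exposure ratio = 1 / 3.4024 = 0.29.

0.29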